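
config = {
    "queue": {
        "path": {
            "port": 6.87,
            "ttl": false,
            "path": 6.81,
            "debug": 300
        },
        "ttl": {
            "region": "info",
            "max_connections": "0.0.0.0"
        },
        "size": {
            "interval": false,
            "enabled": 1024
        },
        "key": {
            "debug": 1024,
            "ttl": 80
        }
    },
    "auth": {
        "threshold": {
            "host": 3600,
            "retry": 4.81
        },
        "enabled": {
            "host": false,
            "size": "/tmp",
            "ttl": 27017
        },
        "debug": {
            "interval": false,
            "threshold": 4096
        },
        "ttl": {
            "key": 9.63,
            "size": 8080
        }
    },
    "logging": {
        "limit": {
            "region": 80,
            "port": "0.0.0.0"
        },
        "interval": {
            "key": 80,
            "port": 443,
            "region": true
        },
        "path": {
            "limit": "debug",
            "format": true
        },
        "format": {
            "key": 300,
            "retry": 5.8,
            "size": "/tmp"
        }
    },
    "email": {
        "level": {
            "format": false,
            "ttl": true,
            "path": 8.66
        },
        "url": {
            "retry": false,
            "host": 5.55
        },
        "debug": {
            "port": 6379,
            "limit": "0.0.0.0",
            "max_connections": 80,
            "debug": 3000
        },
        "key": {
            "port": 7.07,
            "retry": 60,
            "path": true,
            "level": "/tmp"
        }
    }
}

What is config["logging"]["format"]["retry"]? 5.8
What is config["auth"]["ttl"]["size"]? 8080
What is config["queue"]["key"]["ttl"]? 80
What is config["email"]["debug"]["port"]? 6379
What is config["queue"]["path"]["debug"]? 300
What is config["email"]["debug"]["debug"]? 3000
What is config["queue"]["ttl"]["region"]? "info"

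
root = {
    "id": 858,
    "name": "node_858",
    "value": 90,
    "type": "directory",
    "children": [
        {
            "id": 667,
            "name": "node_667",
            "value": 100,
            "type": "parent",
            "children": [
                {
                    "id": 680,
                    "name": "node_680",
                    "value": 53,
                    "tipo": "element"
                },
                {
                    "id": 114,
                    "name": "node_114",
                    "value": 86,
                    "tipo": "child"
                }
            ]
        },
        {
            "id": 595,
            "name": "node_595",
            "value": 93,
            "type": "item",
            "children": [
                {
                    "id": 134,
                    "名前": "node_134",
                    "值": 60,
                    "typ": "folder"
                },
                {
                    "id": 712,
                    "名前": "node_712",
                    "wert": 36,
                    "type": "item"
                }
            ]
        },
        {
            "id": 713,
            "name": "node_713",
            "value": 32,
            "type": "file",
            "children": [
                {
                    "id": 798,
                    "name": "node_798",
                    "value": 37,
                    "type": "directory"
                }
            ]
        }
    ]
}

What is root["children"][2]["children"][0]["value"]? 37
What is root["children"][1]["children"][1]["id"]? 712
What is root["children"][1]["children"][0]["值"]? 60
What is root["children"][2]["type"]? "file"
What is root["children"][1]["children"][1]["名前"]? "node_712"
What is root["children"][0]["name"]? "node_667"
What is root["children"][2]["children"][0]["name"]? "node_798"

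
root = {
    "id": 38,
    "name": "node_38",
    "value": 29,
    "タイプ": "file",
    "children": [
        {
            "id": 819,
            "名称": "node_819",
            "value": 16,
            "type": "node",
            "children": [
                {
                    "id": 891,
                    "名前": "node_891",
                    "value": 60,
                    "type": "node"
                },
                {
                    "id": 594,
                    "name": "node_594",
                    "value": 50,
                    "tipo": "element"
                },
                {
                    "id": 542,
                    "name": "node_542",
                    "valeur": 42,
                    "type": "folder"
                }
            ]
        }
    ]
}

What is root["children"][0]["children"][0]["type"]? "node"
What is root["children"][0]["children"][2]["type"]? "folder"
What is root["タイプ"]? "file"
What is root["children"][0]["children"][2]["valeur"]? 42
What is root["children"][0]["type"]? "node"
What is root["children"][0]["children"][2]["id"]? 542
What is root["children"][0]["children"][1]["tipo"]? "element"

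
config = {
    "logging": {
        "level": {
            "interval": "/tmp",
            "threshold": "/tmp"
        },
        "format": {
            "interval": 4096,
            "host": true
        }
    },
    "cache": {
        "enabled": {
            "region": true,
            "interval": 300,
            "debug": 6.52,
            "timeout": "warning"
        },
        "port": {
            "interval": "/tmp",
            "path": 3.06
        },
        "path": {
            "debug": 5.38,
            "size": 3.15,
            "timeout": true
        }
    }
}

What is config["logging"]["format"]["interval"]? 4096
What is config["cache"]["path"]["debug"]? 5.38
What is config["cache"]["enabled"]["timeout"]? "warning"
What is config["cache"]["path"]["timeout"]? True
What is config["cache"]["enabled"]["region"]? True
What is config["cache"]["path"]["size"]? 3.15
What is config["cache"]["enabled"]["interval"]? 300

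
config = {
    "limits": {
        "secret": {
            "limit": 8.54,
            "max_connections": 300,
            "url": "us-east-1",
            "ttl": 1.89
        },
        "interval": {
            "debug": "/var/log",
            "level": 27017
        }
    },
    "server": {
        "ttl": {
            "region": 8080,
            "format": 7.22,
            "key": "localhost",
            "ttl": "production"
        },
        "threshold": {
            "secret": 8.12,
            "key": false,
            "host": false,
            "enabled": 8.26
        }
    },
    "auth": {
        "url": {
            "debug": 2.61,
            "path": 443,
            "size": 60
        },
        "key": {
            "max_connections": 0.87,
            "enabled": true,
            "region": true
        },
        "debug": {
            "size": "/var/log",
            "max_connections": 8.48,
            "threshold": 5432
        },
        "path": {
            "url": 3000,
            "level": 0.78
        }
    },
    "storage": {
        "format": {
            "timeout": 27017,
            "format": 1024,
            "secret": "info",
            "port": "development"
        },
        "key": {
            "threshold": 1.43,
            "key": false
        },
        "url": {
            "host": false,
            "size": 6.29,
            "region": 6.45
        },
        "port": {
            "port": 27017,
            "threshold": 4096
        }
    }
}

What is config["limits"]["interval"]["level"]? 27017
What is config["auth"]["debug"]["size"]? "/var/log"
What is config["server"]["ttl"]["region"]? 8080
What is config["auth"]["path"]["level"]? 0.78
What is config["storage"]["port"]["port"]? 27017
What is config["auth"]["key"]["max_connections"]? 0.87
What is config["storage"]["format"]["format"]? 1024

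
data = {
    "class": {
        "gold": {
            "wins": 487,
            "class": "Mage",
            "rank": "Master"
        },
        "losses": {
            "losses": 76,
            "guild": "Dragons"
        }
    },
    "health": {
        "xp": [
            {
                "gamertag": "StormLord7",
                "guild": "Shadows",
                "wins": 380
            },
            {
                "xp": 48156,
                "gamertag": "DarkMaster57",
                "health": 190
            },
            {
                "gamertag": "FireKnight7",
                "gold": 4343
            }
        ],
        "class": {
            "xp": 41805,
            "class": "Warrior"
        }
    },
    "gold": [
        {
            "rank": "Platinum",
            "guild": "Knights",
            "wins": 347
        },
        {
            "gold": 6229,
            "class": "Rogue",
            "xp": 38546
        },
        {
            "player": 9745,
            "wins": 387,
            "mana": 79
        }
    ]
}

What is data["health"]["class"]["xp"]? 41805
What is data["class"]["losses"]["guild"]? "Dragons"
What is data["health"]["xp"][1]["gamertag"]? "DarkMaster57"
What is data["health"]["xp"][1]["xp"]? 48156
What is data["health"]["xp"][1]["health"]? 190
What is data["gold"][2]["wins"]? 387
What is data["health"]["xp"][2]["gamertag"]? "FireKnight7"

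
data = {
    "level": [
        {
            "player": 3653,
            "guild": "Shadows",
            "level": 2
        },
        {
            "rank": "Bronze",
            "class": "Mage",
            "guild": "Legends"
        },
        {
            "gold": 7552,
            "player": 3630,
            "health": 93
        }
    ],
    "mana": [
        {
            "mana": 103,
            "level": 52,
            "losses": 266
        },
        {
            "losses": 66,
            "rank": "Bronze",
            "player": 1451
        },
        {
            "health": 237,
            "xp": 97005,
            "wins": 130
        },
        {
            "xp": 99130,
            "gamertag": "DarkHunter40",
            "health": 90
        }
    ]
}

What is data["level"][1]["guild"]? "Legends"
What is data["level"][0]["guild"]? "Shadows"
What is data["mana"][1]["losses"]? 66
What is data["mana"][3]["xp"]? 99130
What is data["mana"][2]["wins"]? 130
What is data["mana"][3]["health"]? 90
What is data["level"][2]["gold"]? 7552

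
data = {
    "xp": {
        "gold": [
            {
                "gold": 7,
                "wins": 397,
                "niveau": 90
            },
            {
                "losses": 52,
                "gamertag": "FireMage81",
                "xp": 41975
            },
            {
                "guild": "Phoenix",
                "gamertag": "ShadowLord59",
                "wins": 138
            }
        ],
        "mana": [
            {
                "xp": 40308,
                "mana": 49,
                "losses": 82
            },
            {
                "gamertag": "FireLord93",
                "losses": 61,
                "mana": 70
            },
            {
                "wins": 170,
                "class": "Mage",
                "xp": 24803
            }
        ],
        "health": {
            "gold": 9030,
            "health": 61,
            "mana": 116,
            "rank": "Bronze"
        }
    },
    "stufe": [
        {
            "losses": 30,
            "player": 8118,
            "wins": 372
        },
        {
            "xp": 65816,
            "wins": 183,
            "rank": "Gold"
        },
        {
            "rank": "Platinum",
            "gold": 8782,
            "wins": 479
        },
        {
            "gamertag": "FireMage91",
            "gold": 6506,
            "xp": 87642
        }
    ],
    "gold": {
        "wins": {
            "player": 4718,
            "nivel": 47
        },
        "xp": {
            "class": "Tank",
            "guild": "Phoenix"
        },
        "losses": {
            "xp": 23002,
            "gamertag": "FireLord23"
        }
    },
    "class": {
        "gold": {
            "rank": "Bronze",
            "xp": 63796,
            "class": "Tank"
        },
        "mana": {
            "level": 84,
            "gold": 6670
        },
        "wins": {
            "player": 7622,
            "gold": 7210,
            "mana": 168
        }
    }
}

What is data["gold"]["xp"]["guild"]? "Phoenix"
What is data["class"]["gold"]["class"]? "Tank"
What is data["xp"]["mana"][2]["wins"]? 170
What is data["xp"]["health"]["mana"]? 116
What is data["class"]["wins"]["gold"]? 7210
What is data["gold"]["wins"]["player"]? 4718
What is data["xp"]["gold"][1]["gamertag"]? "FireMage81"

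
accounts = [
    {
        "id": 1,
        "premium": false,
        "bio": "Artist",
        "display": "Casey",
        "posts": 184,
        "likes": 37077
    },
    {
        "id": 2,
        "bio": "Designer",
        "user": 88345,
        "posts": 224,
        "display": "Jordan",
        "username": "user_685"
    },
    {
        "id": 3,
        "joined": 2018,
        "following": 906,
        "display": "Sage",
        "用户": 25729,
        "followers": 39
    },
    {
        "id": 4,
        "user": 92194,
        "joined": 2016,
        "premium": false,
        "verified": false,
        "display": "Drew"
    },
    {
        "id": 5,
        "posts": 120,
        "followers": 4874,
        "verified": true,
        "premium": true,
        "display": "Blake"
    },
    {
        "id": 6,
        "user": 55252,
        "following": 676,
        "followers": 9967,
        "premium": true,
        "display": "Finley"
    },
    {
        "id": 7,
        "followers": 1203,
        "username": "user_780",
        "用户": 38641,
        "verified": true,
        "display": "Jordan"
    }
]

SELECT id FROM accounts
[1, 2, 3, 4, 5, 6, 7]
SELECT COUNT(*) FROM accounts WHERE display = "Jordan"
2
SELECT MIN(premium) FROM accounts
False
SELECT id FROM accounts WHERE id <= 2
[1, 2]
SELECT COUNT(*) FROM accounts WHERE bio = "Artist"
1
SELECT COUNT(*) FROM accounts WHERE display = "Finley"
1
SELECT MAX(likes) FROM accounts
37077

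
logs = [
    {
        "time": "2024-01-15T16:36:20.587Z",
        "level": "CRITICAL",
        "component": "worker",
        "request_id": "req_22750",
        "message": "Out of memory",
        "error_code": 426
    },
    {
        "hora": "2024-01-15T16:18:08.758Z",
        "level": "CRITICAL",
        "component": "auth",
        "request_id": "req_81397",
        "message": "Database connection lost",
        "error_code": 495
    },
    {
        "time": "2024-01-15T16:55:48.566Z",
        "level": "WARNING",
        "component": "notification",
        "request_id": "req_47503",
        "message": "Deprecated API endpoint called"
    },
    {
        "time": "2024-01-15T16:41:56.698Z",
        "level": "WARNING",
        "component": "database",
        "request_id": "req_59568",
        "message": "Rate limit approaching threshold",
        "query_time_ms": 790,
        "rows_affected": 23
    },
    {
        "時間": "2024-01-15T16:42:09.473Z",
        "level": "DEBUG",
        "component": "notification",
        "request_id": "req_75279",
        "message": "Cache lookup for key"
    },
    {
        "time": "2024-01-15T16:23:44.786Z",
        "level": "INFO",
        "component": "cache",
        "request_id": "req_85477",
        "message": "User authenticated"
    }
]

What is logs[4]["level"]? "DEBUG"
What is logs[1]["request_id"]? "req_81397"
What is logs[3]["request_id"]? "req_59568"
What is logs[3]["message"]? "Rate limit approaching threshold"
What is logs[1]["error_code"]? 495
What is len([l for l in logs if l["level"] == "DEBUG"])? 1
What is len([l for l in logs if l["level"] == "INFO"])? 1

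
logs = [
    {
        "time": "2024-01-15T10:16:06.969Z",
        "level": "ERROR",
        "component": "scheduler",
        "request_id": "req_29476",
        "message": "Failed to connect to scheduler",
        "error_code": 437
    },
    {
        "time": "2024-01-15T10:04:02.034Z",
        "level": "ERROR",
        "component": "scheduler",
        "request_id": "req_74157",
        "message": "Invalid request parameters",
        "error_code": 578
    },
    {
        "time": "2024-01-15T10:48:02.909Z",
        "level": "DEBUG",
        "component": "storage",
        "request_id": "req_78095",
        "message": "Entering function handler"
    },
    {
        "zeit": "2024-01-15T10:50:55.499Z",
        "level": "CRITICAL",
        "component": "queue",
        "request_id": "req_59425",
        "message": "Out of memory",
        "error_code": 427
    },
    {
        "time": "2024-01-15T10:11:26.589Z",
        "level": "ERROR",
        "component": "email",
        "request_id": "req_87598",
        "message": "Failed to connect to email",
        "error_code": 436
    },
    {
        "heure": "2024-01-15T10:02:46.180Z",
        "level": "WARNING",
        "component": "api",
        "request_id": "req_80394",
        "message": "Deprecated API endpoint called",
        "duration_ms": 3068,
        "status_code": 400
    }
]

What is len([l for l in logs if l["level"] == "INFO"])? 0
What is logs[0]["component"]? "scheduler"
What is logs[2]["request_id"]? "req_78095"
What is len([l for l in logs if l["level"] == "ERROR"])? 3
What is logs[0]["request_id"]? "req_29476"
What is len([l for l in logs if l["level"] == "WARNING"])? 1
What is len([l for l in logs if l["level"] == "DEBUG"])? 1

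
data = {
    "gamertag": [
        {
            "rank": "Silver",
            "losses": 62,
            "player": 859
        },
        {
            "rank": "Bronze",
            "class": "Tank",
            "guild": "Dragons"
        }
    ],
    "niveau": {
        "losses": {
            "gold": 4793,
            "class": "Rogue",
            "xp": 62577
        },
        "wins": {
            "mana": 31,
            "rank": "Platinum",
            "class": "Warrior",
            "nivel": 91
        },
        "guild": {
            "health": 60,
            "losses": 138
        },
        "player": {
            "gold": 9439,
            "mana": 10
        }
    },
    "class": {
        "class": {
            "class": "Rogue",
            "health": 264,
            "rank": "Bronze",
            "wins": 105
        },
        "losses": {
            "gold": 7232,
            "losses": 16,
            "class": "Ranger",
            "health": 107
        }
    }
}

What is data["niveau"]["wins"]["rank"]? "Platinum"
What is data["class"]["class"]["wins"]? 105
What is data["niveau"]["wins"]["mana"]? 31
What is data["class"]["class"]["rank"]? "Bronze"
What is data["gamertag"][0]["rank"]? "Silver"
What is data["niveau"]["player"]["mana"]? 10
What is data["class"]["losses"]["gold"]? 7232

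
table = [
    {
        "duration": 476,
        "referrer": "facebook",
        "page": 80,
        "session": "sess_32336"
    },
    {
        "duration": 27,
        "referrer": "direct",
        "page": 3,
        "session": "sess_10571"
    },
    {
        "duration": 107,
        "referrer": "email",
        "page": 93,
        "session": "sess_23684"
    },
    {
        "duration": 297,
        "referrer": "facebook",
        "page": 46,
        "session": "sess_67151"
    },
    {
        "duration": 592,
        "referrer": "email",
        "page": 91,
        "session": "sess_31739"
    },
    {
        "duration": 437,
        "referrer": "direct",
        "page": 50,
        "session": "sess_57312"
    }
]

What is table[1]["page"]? 3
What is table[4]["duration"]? 592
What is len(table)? 6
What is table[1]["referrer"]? "direct"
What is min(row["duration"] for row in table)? 27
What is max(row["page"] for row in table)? 93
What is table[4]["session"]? "sess_31739"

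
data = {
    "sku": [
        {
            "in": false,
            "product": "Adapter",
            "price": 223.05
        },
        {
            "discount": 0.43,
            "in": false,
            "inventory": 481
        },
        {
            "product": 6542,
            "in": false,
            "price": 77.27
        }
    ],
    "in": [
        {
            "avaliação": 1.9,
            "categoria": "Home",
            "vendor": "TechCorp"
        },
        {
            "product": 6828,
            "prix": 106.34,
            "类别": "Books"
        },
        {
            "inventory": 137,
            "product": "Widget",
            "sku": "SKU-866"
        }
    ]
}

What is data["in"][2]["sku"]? "SKU-866"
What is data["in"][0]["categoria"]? "Home"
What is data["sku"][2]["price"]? 77.27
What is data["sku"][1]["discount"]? 0.43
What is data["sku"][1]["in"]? False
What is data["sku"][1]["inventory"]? 481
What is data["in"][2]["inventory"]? 137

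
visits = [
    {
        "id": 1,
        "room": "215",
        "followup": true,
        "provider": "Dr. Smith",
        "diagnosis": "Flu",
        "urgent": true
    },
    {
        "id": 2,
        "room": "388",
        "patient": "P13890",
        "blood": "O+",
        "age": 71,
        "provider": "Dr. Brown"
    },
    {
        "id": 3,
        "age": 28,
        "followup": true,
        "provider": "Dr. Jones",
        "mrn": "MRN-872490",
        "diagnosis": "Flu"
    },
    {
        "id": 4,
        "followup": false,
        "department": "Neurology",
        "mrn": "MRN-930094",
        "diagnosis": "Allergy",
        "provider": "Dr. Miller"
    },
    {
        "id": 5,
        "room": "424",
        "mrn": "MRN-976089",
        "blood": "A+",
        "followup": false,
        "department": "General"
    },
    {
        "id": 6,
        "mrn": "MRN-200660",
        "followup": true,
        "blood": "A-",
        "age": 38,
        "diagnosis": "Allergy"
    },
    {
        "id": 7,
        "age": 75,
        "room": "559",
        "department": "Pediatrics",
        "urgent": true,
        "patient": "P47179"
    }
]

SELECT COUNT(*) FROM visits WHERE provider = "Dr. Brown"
1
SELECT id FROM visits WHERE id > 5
[6, 7]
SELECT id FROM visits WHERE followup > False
[1, 3, 6]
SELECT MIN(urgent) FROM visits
True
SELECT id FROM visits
[1, 2, 3, 4, 5, 6, 7]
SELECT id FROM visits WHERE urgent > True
[]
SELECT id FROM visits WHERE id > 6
[7]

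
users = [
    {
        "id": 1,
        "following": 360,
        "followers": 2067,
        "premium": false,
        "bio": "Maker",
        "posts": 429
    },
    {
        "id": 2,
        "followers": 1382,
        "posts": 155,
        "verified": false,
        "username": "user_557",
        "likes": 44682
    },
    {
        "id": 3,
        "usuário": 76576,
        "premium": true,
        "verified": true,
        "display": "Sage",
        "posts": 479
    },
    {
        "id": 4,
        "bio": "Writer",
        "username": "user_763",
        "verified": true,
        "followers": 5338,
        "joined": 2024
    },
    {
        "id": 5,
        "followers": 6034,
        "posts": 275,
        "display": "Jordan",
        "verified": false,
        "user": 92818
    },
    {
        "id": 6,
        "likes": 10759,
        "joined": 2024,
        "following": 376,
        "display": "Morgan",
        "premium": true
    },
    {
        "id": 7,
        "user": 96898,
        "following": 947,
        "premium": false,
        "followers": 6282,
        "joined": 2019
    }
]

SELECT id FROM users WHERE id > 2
[3, 4, 5, 6, 7]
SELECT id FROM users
[1, 2, 3, 4, 5, 6, 7]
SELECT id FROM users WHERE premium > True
[]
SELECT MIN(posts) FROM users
155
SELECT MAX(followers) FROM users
6282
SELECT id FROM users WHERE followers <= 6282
[1, 2, 4, 5, 7]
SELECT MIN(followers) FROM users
1382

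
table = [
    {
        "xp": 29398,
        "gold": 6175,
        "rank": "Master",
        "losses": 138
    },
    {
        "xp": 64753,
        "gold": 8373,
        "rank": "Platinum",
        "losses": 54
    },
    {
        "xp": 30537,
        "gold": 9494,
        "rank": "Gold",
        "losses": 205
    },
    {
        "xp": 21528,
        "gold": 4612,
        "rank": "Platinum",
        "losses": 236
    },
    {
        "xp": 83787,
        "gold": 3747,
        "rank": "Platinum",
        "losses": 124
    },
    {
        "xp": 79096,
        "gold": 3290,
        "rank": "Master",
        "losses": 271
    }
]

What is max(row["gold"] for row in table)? 9494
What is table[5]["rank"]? "Master"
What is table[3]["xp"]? 21528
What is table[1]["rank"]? "Platinum"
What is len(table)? 6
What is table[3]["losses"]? 236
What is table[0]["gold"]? 6175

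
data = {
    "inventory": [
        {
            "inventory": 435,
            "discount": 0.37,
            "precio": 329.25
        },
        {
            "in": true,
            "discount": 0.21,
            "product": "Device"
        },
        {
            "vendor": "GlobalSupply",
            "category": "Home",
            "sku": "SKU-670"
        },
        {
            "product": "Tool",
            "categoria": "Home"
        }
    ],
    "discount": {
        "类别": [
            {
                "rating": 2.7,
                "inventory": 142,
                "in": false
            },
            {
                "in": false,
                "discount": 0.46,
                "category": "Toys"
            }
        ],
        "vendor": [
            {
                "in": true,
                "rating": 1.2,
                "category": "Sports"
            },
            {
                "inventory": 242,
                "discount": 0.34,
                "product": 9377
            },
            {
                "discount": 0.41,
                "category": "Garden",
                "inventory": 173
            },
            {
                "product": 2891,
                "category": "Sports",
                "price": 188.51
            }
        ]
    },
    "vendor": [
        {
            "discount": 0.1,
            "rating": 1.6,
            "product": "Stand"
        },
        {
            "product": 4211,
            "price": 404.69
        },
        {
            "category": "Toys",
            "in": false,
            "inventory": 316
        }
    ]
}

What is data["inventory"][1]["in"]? True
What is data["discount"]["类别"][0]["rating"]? 2.7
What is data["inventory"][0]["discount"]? 0.37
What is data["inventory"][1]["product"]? "Device"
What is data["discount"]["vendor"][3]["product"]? 2891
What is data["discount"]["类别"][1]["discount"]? 0.46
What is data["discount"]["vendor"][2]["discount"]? 0.41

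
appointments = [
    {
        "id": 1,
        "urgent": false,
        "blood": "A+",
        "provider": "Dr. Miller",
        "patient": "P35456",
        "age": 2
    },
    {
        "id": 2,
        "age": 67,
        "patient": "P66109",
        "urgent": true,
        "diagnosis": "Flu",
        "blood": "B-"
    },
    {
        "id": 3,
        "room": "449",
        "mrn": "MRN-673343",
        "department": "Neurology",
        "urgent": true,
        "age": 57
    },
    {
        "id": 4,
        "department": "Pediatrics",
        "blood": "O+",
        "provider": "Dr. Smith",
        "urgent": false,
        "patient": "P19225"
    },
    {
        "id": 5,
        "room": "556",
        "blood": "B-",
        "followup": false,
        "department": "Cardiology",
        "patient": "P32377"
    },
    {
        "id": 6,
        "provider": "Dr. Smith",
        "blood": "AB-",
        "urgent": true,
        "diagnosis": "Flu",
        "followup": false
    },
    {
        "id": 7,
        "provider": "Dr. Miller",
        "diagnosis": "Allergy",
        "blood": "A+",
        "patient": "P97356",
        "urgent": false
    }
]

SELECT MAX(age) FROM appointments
67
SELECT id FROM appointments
[1, 2, 3, 4, 5, 6, 7]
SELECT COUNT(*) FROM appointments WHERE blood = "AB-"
1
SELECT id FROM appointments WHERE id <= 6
[1, 2, 3, 4, 5, 6]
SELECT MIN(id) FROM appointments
1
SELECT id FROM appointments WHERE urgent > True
[]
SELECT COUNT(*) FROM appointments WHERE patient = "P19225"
1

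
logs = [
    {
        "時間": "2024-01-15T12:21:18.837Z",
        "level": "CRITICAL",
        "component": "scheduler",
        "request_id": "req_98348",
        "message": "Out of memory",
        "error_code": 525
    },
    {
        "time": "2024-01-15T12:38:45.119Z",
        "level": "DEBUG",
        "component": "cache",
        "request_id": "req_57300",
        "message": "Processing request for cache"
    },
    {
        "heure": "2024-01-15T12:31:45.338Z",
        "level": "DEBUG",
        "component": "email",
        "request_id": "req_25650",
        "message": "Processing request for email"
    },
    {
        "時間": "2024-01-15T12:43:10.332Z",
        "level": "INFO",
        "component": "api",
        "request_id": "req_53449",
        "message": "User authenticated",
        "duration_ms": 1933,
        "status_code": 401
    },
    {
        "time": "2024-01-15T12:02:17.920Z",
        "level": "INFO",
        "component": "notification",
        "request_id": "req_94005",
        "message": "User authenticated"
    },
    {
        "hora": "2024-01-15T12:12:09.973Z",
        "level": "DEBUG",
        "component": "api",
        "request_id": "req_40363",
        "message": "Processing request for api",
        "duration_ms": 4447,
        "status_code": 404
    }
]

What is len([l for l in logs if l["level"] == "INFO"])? 2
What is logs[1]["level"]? "DEBUG"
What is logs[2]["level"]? "DEBUG"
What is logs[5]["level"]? "DEBUG"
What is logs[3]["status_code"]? 401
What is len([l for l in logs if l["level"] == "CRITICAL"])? 1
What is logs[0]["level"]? "CRITICAL"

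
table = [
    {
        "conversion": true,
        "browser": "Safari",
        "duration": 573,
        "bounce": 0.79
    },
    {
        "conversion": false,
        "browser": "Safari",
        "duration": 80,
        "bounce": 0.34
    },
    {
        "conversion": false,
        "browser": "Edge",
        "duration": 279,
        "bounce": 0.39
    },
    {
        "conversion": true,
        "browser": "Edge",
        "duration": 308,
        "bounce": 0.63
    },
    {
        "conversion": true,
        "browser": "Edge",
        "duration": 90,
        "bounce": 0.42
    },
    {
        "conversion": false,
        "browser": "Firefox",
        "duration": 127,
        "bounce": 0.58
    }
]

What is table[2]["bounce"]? 0.39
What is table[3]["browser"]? "Edge"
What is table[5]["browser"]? "Firefox"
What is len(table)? 6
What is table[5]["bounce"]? 0.58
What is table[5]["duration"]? 127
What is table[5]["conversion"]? False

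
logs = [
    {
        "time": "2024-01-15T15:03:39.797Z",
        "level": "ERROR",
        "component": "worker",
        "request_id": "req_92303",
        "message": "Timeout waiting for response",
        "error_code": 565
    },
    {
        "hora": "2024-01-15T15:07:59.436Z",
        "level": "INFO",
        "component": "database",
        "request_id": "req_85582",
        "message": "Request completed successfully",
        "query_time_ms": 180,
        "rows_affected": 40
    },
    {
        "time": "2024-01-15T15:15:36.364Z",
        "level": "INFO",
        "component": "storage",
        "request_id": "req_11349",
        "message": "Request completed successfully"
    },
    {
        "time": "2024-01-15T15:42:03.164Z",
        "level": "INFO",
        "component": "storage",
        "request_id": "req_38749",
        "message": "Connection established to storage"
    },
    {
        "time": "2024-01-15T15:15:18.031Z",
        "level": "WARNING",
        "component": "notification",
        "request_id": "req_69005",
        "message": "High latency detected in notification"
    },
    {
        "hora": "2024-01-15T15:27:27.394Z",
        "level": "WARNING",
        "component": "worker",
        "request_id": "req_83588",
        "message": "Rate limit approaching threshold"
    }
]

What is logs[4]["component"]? "notification"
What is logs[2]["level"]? "INFO"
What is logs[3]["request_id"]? "req_38749"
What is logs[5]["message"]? "Rate limit approaching threshold"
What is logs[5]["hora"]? "2024-01-15T15:27:27.394Z"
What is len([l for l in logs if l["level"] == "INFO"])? 3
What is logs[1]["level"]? "INFO"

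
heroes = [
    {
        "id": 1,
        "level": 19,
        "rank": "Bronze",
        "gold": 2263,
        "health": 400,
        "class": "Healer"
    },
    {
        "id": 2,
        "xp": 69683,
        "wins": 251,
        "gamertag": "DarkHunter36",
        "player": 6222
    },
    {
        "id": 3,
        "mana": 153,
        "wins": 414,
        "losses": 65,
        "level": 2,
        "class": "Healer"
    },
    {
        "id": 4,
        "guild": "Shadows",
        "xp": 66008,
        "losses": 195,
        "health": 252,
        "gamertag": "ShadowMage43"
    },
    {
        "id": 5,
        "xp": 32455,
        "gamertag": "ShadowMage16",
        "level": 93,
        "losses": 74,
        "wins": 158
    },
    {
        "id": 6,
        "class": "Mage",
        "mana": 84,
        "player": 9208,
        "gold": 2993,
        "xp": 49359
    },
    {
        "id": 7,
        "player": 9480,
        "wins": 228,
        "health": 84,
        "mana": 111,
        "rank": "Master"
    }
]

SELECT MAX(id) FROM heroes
7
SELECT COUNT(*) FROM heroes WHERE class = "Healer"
2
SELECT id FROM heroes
[1, 2, 3, 4, 5, 6, 7]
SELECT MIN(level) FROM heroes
2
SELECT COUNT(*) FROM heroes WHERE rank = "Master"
1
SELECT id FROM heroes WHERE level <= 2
[3]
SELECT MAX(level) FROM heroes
93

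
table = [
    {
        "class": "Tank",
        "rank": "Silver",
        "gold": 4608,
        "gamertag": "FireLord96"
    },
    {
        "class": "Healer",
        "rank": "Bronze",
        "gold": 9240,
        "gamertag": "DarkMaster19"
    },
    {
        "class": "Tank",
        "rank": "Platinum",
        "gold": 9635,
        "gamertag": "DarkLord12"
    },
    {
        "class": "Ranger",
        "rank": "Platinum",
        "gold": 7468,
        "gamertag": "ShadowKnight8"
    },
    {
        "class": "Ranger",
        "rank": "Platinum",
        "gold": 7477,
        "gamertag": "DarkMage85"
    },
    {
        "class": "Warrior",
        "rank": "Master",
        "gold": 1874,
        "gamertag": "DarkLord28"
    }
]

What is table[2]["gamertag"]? "DarkLord12"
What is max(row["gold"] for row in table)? 9635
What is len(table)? 6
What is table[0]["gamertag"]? "FireLord96"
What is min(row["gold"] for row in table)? 1874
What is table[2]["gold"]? 9635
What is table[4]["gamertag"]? "DarkMage85"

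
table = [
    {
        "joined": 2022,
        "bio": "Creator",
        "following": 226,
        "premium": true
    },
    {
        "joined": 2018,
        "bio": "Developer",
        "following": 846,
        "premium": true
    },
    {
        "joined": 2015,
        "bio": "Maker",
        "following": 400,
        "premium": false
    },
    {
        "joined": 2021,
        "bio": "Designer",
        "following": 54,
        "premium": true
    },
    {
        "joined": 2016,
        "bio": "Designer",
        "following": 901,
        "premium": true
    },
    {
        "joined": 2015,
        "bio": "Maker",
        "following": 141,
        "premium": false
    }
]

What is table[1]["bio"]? "Developer"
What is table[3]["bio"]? "Designer"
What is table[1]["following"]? 846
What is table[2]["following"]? 400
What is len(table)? 6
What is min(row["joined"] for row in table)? 2015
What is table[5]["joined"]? 2015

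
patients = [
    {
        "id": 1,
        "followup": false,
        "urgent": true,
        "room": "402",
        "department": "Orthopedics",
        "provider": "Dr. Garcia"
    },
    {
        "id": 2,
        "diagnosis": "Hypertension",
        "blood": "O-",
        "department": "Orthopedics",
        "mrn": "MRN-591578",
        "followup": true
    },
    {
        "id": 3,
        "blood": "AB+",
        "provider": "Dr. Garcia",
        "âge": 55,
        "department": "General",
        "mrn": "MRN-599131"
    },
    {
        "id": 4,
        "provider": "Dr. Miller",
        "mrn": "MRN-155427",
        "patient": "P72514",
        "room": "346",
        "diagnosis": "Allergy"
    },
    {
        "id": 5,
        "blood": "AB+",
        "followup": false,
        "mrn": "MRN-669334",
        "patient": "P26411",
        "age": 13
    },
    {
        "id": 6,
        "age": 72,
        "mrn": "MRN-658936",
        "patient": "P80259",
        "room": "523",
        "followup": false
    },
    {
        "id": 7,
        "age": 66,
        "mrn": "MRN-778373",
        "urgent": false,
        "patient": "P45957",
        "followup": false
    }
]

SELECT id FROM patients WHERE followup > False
[2]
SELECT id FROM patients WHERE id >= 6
[6, 7]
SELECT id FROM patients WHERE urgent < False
[]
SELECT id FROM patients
[1, 2, 3, 4, 5, 6, 7]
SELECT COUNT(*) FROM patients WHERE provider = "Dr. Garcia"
2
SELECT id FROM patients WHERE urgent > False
[1]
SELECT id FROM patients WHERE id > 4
[5, 6, 7]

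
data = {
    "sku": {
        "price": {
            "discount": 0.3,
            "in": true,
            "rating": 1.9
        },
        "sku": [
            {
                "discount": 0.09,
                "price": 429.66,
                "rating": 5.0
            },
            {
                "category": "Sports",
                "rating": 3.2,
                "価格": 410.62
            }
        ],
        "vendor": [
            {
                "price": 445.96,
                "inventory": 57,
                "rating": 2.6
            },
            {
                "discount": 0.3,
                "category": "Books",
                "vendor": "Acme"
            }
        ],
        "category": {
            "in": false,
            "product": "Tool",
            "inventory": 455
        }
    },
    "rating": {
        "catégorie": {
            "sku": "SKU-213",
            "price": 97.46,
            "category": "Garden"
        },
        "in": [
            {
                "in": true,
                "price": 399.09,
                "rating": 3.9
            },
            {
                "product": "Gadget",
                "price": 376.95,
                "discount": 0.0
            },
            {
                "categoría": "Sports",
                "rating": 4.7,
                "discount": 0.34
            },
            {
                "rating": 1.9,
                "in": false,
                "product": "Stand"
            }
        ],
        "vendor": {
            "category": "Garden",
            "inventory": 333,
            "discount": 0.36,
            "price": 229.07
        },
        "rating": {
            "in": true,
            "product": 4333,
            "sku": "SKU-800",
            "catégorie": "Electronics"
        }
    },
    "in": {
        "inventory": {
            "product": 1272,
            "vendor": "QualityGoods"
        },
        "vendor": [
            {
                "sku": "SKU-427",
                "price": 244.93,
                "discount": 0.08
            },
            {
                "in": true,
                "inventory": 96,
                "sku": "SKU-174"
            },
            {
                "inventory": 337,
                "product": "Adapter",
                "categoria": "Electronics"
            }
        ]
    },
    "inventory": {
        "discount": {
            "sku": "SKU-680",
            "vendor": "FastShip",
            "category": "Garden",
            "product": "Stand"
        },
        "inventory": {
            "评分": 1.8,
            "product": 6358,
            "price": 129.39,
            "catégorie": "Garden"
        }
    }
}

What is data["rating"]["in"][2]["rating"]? 4.7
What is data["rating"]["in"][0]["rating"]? 3.9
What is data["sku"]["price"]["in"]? True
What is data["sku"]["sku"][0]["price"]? 429.66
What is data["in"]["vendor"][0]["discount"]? 0.08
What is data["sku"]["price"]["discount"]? 0.3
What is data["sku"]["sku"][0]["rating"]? 5.0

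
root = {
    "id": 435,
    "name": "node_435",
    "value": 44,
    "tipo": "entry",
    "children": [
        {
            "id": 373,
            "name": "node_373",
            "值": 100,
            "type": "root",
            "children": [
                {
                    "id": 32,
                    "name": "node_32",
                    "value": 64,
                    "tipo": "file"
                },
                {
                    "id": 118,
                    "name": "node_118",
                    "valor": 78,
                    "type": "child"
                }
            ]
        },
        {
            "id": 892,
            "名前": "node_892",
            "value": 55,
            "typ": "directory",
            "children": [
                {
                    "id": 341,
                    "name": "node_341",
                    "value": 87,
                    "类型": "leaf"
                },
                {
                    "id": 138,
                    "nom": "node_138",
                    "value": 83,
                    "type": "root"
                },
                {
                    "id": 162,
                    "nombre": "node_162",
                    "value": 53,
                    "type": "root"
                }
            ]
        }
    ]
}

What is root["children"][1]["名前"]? "node_892"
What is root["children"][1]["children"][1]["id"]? 138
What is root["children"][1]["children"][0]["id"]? 341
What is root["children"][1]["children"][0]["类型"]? "leaf"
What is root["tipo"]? "entry"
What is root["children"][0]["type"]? "root"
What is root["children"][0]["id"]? 373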